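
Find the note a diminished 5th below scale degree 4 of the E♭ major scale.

Scale degree 4 of Eb major is Ab.
A diminished fifth (6 semitones) below Ab lands on the letter D, giving D.

D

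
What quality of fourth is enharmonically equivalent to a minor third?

doubly diminished

A minor third spans 3 semitones.
A fourth spanning 3 semitones is doubly diminished (the perfect fourth is 5).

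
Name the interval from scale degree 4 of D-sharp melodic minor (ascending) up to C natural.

diminished fourth

Scale degree 4 of D# melodic minor (ascending) is G#.
G# up to C: letters G→C make it a fourth; 4 semitones makes it diminished.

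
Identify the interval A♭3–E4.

augmented fifth

Counting letters A–B–C–D–E gives a fifth.
Ab→E = 8 semitones, 1 wider than the perfect fifth (7), so augmented.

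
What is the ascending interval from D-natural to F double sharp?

augmented third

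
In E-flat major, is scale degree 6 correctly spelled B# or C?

C

Each scale degree takes a distinct letter name. Degree 6 of a scale on E must use the letter C.
C and B# are enharmonically the same pitch, but only C uses the letter C, so it is the correct spelling here.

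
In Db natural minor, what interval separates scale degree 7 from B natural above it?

Scale degree 7 of Db natural minor is Cb.
Cb up to B: letters C→B make it a seventh; 12 semitones makes it augmented.

augmented seventh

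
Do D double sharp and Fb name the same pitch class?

Yes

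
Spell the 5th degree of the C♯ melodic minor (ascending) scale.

G#

The C# melodic minor (ascending) scale runs C# D# E F# G# A# B#.
Degree 5 is G#.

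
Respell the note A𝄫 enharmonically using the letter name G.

Abb is pitch class 7. The letter G alone is pitch class 7.
Pitch class 7 on G needs no accidental: G.

G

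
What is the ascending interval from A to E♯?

Counting letters A–B–C–D–E gives a fifth.
A→E# = 8 semitones, 1 wider than the perfect fifth (7), so augmented.

augmented fifth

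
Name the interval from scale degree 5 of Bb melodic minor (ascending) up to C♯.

augmented fifth

Scale degree 5 of Bb melodic minor (ascending) is F.
F up to C#: letters F→C make it a fifth; 8 semitones makes it augmented.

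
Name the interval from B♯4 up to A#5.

The letter names run B→A, a span of 6 letter steps, so the interval is some kind of seventh.
B# to A# is 10 semitones. A major seventh is 11, so 10 makes it minor.

minor seventh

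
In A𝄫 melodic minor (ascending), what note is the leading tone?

Gb

The Abb melodic minor (ascending) scale runs Abb Bbb Cbb Dbb Ebb Fb Gb.
Degree 7 is Gb.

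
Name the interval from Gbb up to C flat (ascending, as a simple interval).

augmented fourth

Counting letters G–A–B–C gives a fourth.
Gbb→Cb = 6 semitones, 1 wider than the perfect fourth (5), so augmented.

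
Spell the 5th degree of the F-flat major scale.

The Fb major scale runs Fb Gb Ab Bbb Cb Db Eb.
Degree 5 is Cb.

Cb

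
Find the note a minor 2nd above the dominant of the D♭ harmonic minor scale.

The dominant of Db harmonic minor is Ab.
A minor second (1 semitone) above Ab lands on the letter B, giving Bbb.

Bbb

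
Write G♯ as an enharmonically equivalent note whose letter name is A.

G# is pitch class 8. The letter A alone is pitch class 9.
To reach pitch class 8 from A requires an offset of -1 semitone, i.e. flat: Ab.

Ab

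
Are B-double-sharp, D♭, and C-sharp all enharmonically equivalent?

Yes

B## is pitch class 1; Db is pitch class 1; C# is pitch class 1.
All spellings map to pitch class 1, so they are enharmonically equivalent.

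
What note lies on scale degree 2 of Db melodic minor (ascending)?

Eb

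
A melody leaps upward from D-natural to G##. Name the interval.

Counting letters D–E–F–G gives a fourth.
D→G## = 7 semitones, 2 wider than the perfect fourth (5), so doubly augmented.

doubly augmented fourth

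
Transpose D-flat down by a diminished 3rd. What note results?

A third below D lands on the letter B.
A diminished third spans 2 semitones, so Db moves to pitch class 11. On the letter B that is B.

B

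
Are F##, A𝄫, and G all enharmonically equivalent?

F## is pitch class 7; Abb is pitch class 7; G is pitch class 7.
All spellings map to pitch class 7, so they are enharmonically equivalent.

Yes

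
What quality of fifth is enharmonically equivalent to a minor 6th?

augmented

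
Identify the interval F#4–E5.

minor seventh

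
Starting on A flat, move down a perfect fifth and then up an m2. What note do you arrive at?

A perfect fifth down from Ab is Db (letter D, 7 semitones down).
A minor second up from Db is Ebb (letter E, 1 semitone up).

Ebb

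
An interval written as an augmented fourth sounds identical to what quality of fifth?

diminished

An augmented fourth spans 6 semitones.
A fifth spanning 6 semitones is diminished (the perfect fifth is 7).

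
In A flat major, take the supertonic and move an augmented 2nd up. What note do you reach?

The supertonic of Ab major is Bb.
An augmented second (3 semitones) above Bb lands on the letter C, giving C#.

C#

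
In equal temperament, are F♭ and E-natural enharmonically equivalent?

Fb is pitch class 4; E is pitch class 4.
All spellings map to pitch class 4, so they are enharmonically equivalent.

Yes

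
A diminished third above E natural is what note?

Gb

E up a major third is G#, so the target letter is G.
From E, a diminished third is 2 semitones up: Gb.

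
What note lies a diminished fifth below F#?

B#

F down a perfect fifth is Bb, so the target letter is B.
From F#, a diminished fifth is 6 semitones down: B#.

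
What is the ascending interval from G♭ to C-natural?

augmented fourth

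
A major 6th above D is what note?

B

A sixth above D lands on the letter B.
A major sixth spans 9 semitones, so D moves to pitch class 11. On the letter B that is B.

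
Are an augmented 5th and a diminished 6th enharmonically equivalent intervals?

No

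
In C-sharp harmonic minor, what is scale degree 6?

A

The C# harmonic minor scale runs C# D# E F# G# A B#.
Degree 6 is A.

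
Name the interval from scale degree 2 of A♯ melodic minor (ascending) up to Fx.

Scale degree 2 of A# melodic minor (ascending) is B#.
B# up to F##: letters B→F make it a fifth; 7 semitones makes it perfect.

perfect fifth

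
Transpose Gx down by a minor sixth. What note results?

G down a major sixth is Bb, so the target letter is B.
From G##, a minor sixth is 8 semitones down: B##.

B##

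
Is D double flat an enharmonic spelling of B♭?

No

Dbb is pitch class 0; Bb is pitch class 10.
The pitch classes differ (0 vs. 10), so they are not enharmonic equivalents.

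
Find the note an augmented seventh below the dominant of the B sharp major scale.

The dominant of B# major is F##.
An augmented seventh (12 semitones) below F## lands on the letter G, giving G.

G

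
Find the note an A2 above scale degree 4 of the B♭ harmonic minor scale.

F#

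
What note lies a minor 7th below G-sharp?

G down a major seventh is Ab, so the target letter is A.
From G#, a minor seventh is 10 semitones down: A#.

A#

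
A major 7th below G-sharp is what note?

A seventh below G lands on the letter A.
A major seventh spans 11 semitones, so G# moves to pitch class 9. On the letter A that is A.

A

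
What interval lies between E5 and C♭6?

diminished sixth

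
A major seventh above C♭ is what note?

Bb

A seventh above C lands on the letter B.
A major seventh spans 11 semitones, so Cb moves to pitch class 10. On the letter B that is Bb.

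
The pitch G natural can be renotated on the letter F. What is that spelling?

G is pitch class 7. The letter F alone is pitch class 5.
To reach pitch class 7 from F requires an offset of +2 semitones, i.e. double sharp: F##.

F##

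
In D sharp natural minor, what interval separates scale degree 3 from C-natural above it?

Scale degree 3 of D# natural minor is F#.
F# up to C: letters F→C make it a fifth; 6 semitones makes it diminished.

diminished fifth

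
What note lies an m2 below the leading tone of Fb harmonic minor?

The leading tone of Fb harmonic minor is Eb.
A minor second (1 semitone) below Eb lands on the letter D, giving D.

D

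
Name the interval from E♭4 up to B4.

augmented fifth

Counting letters E–F–G–A–B gives a fifth.
Eb→B = 8 semitones, 1 wider than the perfect fifth (7), so augmented.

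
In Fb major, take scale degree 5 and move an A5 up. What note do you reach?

Scale degree 5 of Fb major is Cb.
An augmented fifth (8 semitones) above Cb lands on the letter G, giving G.

G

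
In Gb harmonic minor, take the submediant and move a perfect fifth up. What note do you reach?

Bbb

The submediant of Gb harmonic minor is Ebb.
A perfect fifth (7 semitones) above Ebb lands on the letter B, giving Bbb.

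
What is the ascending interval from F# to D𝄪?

Counting letters F–G–A–B–C–D gives a sixth.
F#→D## = 10 semitones, 1 wider than the major sixth (9), so augmented.

augmented sixth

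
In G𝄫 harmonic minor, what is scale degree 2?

Degree 2 takes the letter 1 step above G, which is A.
In harmonic minor, degree 2 sits 2 semitones above the tonic. Gbb + 2 semitones is pitch class 7, spelled on A as Abb.

Abb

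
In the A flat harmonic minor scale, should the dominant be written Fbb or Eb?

Eb

Each scale degree takes a distinct letter name. Degree 5 of a scale on A must use the letter E.
Eb and Fbb are enharmonically the same pitch, but only Eb uses the letter E, so it is the correct spelling here.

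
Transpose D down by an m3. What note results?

A third below D lands on the letter B.
A minor third spans 3 semitones, so D moves to pitch class 11. On the letter B that is B.

B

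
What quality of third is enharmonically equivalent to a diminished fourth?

major

A diminished fourth spans 4 semitones.
A third spanning 4 semitones is major (the major third is 4).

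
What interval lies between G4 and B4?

major third

Counting letters G–A–B gives a third.
G→B = 4 semitones, exactly the major third.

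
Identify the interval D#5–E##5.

augmented second

Counting letters D–E gives a second.
D#→E## = 3 semitones, 1 wider than the major second (2), so augmented.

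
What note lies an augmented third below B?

A third below B lands on the letter G.
An augmented third spans 5 semitones, so B moves to pitch class 6. On the letter G that is Gb.

Gb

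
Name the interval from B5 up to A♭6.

Counting letters B–C–D–E–F–G–A gives a seventh.
B→Ab = 9 semitones, 2 narrower than the major seventh (11), so diminished.

diminished seventh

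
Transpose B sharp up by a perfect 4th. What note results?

E#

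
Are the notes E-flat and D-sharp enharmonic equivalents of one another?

Yes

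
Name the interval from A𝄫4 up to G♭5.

major seventh

The letter names run A→G, a span of 6 letter steps, so the interval is some kind of seventh.
Abb to Gb is 11 semitones. A major seventh is 11, so 11 makes it major.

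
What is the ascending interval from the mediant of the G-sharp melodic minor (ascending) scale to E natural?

perfect fourth

The mediant of G# melodic minor (ascending) is B.
B up to E: letters B→E make it a fourth; 5 semitones makes it perfect.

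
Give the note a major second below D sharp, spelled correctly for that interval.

C#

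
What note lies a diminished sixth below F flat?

A sixth below F lands on the letter A.
A diminished sixth spans 7 semitones, so Fb moves to pitch class 9. On the letter A that is A.

A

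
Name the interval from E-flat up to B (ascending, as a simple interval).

The letter names run E→B, a span of 4 letter steps, so the interval is some kind of fifth.
Eb to B is 8 semitones. A perfect fifth is 7, so 8 makes it augmented.

augmented fifth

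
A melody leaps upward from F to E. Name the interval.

The letter names run F→E, a span of 6 letter steps, so the interval is some kind of seventh.
F to E is 11 semitones. A major seventh is 11, so 11 makes it major.

major seventh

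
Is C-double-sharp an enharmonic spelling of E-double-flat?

Yes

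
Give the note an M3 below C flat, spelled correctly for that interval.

Abb

A third below C lands on the letter A.
A major third spans 4 semitones, so Cb moves to pitch class 7. On the letter A that is Abb.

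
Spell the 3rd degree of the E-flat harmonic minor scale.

Degree 3 takes the letter 2 steps above E, which is G.
In harmonic minor, degree 3 sits 3 semitones above the tonic. Eb + 3 semitones is pitch class 6, spelled on G as Gb.

Gb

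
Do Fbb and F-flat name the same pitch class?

Two spellings are enharmonically equivalent only if they share a pitch class.
Here Fbb → 3, Fb → 4; 3 ≠ 4, so they are not.

No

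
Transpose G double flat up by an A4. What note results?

G up a perfect fourth is C, so the target letter is C.
From Gbb, an augmented fourth is 6 semitones up: Cb.

Cb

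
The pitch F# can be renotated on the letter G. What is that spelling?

Plain G sits 1 semitone above F#, so on the letter G the same pitch needs a flat: Gb.

Gb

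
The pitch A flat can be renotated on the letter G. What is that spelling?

Ab is pitch class 8. The letter G alone is pitch class 7.
To reach pitch class 8 from G requires an offset of +1 semitone, i.e. sharp: G#.

G#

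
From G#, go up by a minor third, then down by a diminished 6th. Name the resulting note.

D##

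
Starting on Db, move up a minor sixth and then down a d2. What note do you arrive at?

A

A minor sixth up from Db is Bbb (letter B, 8 semitones up).
A diminished second down from Bbb is A (letter A, 0 semitones down).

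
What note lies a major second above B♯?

B up a major second is C#, so the target letter is C.
From B#, a major second is 2 semitones up: C##.

C##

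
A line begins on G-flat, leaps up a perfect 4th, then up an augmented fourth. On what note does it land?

F

A perfect fourth up from Gb is Cb (letter C, 5 semitones up).
An augmented fourth up from Cb is F (letter F, 6 semitones up).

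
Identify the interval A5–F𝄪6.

The letter names run A→F, a span of 5 letter steps, so the interval is some kind of sixth.
A to F## is 10 semitones. A major sixth is 9, so 10 makes it augmented.

augmented sixth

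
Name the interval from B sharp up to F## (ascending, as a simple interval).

perfect fifth

Counting letters B–C–D–E–F gives a fifth.
B#→F## = 7 semitones, exactly the perfect fifth.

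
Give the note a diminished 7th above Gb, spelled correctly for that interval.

Fbb

G up a major seventh is F#, so the target letter is F.
From Gb, a diminished seventh is 9 semitones up: Fbb.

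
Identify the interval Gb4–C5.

The letter names run G→C, a span of 3 letter steps, so the interval is some kind of fourth.
Gb to C is 6 semitones. A perfect fourth is 5, so 6 makes it augmented.

augmented fourth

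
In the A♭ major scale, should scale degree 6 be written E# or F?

Each scale degree takes a distinct letter name. Degree 6 of a scale on A must use the letter F.
F and E# are enharmonically the same pitch, but only F uses the letter F, so it is the correct spelling here.

F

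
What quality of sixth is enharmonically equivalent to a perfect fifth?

A perfect fifth spans 7 semitones.
A sixth spanning 7 semitones is diminished (the major sixth is 9).

diminished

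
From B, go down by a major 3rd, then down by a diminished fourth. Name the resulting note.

D#

A major third down from B is G (letter G, 4 semitones down).
A diminished fourth down from G is D# (letter D, 4 semitones down).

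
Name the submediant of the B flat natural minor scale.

The Bb natural minor scale runs Bb C Db Eb F Gb Ab.
Degree 6 is Gb.

Gb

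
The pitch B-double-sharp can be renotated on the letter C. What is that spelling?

C#

B## is pitch class 1. The letter C alone is pitch class 0.
To reach pitch class 1 from C requires an offset of +1 semitone, i.e. sharp: C#.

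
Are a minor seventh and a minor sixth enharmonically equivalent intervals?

No

A minor seventh spans 10 semitones; a minor sixth spans 8.
The spans differ, so they are not enharmonic equivalents.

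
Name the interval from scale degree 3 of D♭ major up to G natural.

Scale degree 3 of Db major is F.
F up to G: letters F→G make it a second; 2 semitones makes it major.

major second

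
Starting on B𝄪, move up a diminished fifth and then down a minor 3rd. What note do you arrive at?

A diminished fifth up from B## is F## (letter F, 6 semitones up).
A minor third down from F## is D## (letter D, 3 semitones down).

D##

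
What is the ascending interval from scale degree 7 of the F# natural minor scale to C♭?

Scale degree 7 of F# natural minor is E.
E up to Cb: letters E→C make it a sixth; 7 semitones makes it diminished.

diminished sixth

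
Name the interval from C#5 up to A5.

minor sixth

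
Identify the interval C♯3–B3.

The letter names run C→B, a span of 6 letter steps, so the interval is some kind of seventh.
C# to B is 10 semitones. A major seventh is 11, so 10 makes it minor.

minor seventh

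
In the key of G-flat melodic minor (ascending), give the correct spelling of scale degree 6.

Eb

Degree 6 takes the letter 5 steps above G, which is E.
In melodic minor (ascending), degree 6 sits 9 semitones above the tonic. Gb + 9 semitones is pitch class 3, spelled on E as Eb.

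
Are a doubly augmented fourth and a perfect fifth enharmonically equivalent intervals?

Yes

A doubly augmented fourth spans 7 semitones; a perfect fifth spans 7.
They are enharmonically equivalent.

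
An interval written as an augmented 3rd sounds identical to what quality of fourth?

An augmented third spans 5 semitones.
A fourth spanning 5 semitones is perfect (the perfect fourth is 5).

perfect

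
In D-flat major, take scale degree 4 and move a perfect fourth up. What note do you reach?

Cb

Scale degree 4 of Db major is Gb.
A perfect fourth (5 semitones) above Gb lands on the letter C, giving Cb.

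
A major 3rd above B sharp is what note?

B up a major third is D#, so the target letter is D.
From B#, a major third is 4 semitones up: D##.

D##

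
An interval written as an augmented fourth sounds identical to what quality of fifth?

An augmented fourth spans 6 semitones.
A fifth spanning 6 semitones is diminished (the perfect fifth is 7).

diminished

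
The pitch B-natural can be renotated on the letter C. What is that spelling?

B is pitch class 11. The letter C alone is pitch class 0.
To reach pitch class 11 from C requires an offset of -1 semitone, i.e. flat: Cb.

Cb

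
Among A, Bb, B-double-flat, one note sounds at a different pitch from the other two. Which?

In 12-tone equal temperament, enharmonic equivalents share a pitch class. A is pitch class 9; Bb is pitch class 10; Bbb is pitch class 9.
A and Bbb share pitch class 9, while Bb is pitch class 10.

Bb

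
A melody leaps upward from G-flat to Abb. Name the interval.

The letter names run G→A, a span of 1 letter step, so the interval is some kind of second.
Gb to Abb is 1 semitone. A major second is 2, so 1 makes it minor.

minor second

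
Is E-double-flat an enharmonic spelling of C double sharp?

Ebb = pitch class 2 and C## = pitch class 2 — the same pitch class, so they are enharmonic equivalents.

Yes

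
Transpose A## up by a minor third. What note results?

C##

A up a major third is C#, so the target letter is C.
From A##, a minor third is 3 semitones up: C##.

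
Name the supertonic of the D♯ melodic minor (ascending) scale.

Degree 2 takes the letter 1 step above D, which is E.
In melodic minor (ascending), degree 2 sits 2 semitones above the tonic. D# + 2 semitones is pitch class 5, spelled on E as E#.

E#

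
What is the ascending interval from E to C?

minor sixth

Counting letters E–F–G–A–B–C gives a sixth.
E→C = 8 semitones, 1 narrower than the major sixth (9), so minor.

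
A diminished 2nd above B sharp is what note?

C

A second above B lands on the letter C.
A diminished second spans 0 semitones, so B# moves to pitch class 0. On the letter C that is C.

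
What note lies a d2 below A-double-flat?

A down a major second is G, so the target letter is G.
From Abb, a diminished second is 0 semitones down: G.

G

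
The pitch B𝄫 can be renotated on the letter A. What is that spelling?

Bbb is pitch class 9. The letter A alone is pitch class 9.
Pitch class 9 on A needs no accidental: A.

A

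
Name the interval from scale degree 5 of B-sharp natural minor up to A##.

Scale degree 5 of B# natural minor is F##.
F## up to A##: letters F→A make it a third; 4 semitones makes it major.

major third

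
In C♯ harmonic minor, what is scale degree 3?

The C# harmonic minor scale runs C# D# E F# G# A B#.
Degree 3 is E.

E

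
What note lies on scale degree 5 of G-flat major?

The Gb major scale runs Gb Ab Bb Cb Db Eb F.
Degree 5 is Db.

Db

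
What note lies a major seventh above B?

A#

A seventh above B lands on the letter A.
A major seventh spans 11 semitones, so B moves to pitch class 10. On the letter A that is A#.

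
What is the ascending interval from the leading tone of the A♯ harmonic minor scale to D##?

perfect fifth

The leading tone of A# harmonic minor is G##.
G## up to D##: letters G→D make it a fifth; 7 semitones makes it perfect.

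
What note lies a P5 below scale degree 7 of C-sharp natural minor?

Scale degree 7 of C# natural minor is B.
A perfect fifth (7 semitones) below B lands on the letter E, giving E.

E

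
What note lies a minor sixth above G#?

E

G up a major sixth is E, so the target letter is E.
From G#, a minor sixth is 8 semitones up: E.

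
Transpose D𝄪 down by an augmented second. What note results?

A second below D lands on the letter C.
An augmented second spans 3 semitones, so D## moves to pitch class 1. On the letter C that is C#.

C#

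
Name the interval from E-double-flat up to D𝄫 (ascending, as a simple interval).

The letter names run E→D, a span of 6 letter steps, so the interval is some kind of seventh.
Ebb to Dbb is 10 semitones. A major seventh is 11, so 10 makes it minor.

minor seventh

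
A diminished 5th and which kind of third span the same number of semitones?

doubly augmented

A diminished fifth spans 6 semitones.
A third spanning 6 semitones is doubly augmented (the major third is 4).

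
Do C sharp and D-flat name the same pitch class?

Yes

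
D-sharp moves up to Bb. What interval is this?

diminished sixth

The letter names run D→B, a span of 5 letter steps, so the interval is some kind of sixth.
D# to Bb is 7 semitones. A major sixth is 9, so 7 makes it diminished.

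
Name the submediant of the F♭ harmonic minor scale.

Dbb

The Fb harmonic minor scale runs Fb Gb Abb Bbb Cb Dbb Eb.
Degree 6 is Dbb.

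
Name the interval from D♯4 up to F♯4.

Counting letters D–E–F gives a third.
D#→F# = 3 semitones, 1 narrower than the major third (4), so minor.

minor third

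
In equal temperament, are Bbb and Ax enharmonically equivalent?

No

Bbb is pitch class 9; A## is pitch class 11.
The pitch classes differ (9 vs. 11), so they are not enharmonic equivalents.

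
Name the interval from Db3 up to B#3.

The letter names run D→B, a span of 5 letter steps, so the interval is some kind of sixth.
Db to B# is 11 semitones. A major sixth is 9, so 11 makes it doubly augmented.

doubly augmented sixth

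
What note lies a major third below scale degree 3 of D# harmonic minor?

Scale degree 3 of D# harmonic minor is F#.
A major third (4 semitones) below F# lands on the letter D, giving D.

D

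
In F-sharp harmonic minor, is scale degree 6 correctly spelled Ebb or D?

Each scale degree takes a distinct letter name. Degree 6 of a scale on F must use the letter D.
D and Ebb are enharmonically the same pitch, but only D uses the letter D, so it is the correct spelling here.

D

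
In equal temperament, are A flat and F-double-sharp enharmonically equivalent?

Two spellings are enharmonically equivalent only if they share a pitch class.
Here Ab → 8, F## → 7; 7 ≠ 8, so they are not.

No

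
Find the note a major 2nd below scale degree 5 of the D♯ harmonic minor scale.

G#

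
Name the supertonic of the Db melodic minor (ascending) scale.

The Db melodic minor (ascending) scale runs Db Eb Fb Gb Ab Bb C.
Degree 2 is Eb.

Eb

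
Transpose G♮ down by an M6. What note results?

Bb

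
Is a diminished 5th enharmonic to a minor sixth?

A diminished fifth spans 6 semitones; a minor sixth spans 8.
The spans differ, so they are not enharmonic equivalents.

No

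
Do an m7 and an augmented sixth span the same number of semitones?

A minor seventh spans 10 semitones; an augmented sixth spans 10.
They are enharmonically equivalent.

Yes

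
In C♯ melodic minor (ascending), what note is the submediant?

A#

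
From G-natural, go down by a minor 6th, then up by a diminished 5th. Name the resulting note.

F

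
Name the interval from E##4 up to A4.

doubly diminished fourth

Counting letters E–F–G–A gives a fourth.
E##→A = 3 semitones, 2 narrower than the perfect fourth (5), so doubly diminished.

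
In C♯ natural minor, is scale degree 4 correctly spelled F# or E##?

F#

Each scale degree takes a distinct letter name. Degree 4 of a scale on C must use the letter F.
F# and E## are enharmonically the same pitch, but only F# uses the letter F, so it is the correct spelling here.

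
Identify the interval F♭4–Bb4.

The letter names run F→B, a span of 3 letter steps, so the interval is some kind of fourth.
Fb to Bb is 6 semitones. A perfect fourth is 5, so 6 makes it augmented.

augmented fourth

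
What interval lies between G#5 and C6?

diminished fourth

The letter names run G→C, a span of 3 letter steps, so the interval is some kind of fourth.
G# to C is 4 semitones. A perfect fourth is 5, so 4 makes it diminished.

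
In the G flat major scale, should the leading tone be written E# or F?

Each scale degree takes a distinct letter name. Degree 7 of a scale on G must use the letter F.
F and E# are enharmonically the same pitch, but only F uses the letter F, so it is the correct spelling here.

F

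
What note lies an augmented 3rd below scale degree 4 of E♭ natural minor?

Fbb

Scale degree 4 of Eb natural minor is Ab.
An augmented third (5 semitones) below Ab lands on the letter F, giving Fbb.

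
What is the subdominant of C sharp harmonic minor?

F#

Degree 4 takes the letter 3 steps above C, which is F.
In harmonic minor, degree 4 sits 5 semitones above the tonic. C# + 5 semitones is pitch class 6, spelled on F as F#.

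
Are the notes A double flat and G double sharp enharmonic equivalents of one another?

Abb is pitch class 7; G## is pitch class 9.
The pitch classes differ (7 vs. 9), so they are not enharmonic equivalents.

No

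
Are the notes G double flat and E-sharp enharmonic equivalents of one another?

Yes

Gbb = pitch class 5 and E# = pitch class 5 — the same pitch class, so they are enharmonic equivalents.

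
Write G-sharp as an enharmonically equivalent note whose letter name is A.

Ab

Plain A sits 1 semitone above G#, so on the letter A the same pitch needs a flat: Ab.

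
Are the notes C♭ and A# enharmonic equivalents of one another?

No

Two spellings are enharmonically equivalent only if they share a pitch class.
Here Cb → 11, A# → 10; 10 ≠ 11, so they are not.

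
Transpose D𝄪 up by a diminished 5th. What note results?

A#

D up a perfect fifth is A, so the target letter is A.
From D##, a diminished fifth is 6 semitones up: A#.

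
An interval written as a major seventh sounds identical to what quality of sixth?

doubly augmented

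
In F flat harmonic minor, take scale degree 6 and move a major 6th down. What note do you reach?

Fbb

Scale degree 6 of Fb harmonic minor is Dbb.
A major sixth (9 semitones) below Dbb lands on the letter F, giving Fbb.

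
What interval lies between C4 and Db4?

Counting letters C–D gives a second.
C→Db = 1 semitone, 1 narrower than the major second (2), so minor.

minor second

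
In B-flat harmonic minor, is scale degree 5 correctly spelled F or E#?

F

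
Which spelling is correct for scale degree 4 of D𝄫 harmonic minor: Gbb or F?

Each scale degree takes a distinct letter name. Degree 4 of a scale on D must use the letter G.
Gbb and F are enharmonically the same pitch, but only Gbb uses the letter G, so it is the correct spelling here.

Gbb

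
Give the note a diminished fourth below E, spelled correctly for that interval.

A fourth below E lands on the letter B.
A diminished fourth spans 4 semitones, so E moves to pitch class 0. On the letter B that is B#.

B#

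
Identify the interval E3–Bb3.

diminished fifth

Counting letters E–F–G–A–B gives a fifth.
E→Bb = 6 semitones, 1 narrower than the perfect fifth (7), so diminished.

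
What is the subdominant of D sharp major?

Degree 4 takes the letter 3 steps above D, which is G.
In major, degree 4 sits 5 semitones above the tonic. D# + 5 semitones is pitch class 8, spelled on G as G#.

G#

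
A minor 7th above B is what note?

B up a major seventh is A#, so the target letter is A.
From B, a minor seventh is 10 semitones up: A.

A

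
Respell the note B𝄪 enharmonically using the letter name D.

B## is pitch class 1. The letter D alone is pitch class 2.
To reach pitch class 1 from D requires an offset of -1 semitone, i.e. flat: Db.

Db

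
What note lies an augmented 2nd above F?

G#

A second above F lands on the letter G.
An augmented second spans 3 semitones, so F moves to pitch class 8. On the letter G that is G#.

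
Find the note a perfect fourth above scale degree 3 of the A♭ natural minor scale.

Fb

Scale degree 3 of Ab natural minor is Cb.
A perfect fourth (5 semitones) above Cb lands on the letter F, giving Fb.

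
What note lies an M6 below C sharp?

A sixth below C lands on the letter E.
A major sixth spans 9 semitones, so C# moves to pitch class 4. On the letter E that is E.

E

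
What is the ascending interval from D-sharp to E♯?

The letter names run D→E, a span of 1 letter step, so the interval is some kind of second.
D# to E# is 2 semitones. A major second is 2, so 2 makes it major.

major second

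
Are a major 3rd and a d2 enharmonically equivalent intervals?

No

A major third spans 4 semitones; a diminished second spans 0.
The spans differ, so they are not enharmonic equivalents.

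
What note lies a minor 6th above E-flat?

Cb

E up a major sixth is C#, so the target letter is C.
From Eb, a minor sixth is 8 semitones up: Cb.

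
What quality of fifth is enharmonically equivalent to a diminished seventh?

doubly augmented

A diminished seventh spans 9 semitones.
A fifth spanning 9 semitones is doubly augmented (the perfect fifth is 7).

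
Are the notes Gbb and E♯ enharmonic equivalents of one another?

Gbb is pitch class 5; E# is pitch class 5.
All spellings map to pitch class 5, so they are enharmonically equivalent.

Yes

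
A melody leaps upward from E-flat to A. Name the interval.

The letter names run E→A, a span of 3 letter steps, so the interval is some kind of fourth.
Eb to A is 6 semitones. A perfect fourth is 5, so 6 makes it augmented.

augmented fourth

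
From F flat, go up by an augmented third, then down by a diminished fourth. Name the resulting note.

An augmented third up from Fb is A (letter A, 5 semitones up).
A diminished fourth down from A is E# (letter E, 4 semitones down).

E#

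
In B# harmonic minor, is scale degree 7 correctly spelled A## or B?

A##

Each scale degree takes a distinct letter name. Degree 7 of a scale on B must use the letter A.
A## and B are enharmonically the same pitch, but only A## uses the letter A, so it is the correct spelling here.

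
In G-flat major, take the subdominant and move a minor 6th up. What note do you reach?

The subdominant of Gb major is Cb.
A minor sixth (8 semitones) above Cb lands on the letter A, giving Abb.

Abb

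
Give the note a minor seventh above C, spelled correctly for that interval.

C up a major seventh is B, so the target letter is B.
From C, a minor seventh is 10 semitones up: Bb.

Bb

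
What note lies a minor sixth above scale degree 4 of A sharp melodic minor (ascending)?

B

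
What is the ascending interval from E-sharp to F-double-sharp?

major second

The letter names run E→F, a span of 1 letter step, so the interval is some kind of second.
E# to F## is 2 semitones. A major second is 2, so 2 makes it major.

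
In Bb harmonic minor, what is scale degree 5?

F

The Bb harmonic minor scale runs Bb C Db Eb F Gb A.
Degree 5 is F.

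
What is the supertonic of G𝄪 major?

A##

Degree 2 takes the letter 1 step above G, which is A.
In major, degree 2 sits 2 semitones above the tonic. G## + 2 semitones is pitch class 11, spelled on A as A##.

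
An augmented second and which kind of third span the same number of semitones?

minor

An augmented second spans 3 semitones.
A third spanning 3 semitones is minor (the major third is 4).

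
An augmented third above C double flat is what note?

A third above C lands on the letter E.
An augmented third spans 5 semitones, so Cbb moves to pitch class 3. On the letter E that is Eb.

Eb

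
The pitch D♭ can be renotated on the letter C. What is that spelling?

C#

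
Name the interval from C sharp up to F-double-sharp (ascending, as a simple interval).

Counting letters C–D–E–F gives a fourth.
C#→F## = 6 semitones, 1 wider than the perfect fourth (5), so augmented.

augmented fourth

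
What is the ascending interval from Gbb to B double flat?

Counting letters G–A–B gives a third.
Gbb→Bbb = 4 semitones, exactly the major third.

major third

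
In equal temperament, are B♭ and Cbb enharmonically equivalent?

Yes

Bb is pitch class 10; Cbb is pitch class 10.
All spellings map to pitch class 10, so they are enharmonically equivalent.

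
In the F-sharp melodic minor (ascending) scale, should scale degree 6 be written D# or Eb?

D#

Each scale degree takes a distinct letter name. Degree 6 of a scale on F must use the letter D.
D# and Eb are enharmonically the same pitch, but only D# uses the letter D, so it is the correct spelling here.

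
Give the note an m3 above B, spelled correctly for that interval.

B up a major third is D#, so the target letter is D.
From B, a minor third is 3 semitones up: D.

D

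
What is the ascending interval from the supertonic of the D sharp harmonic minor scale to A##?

augmented fourth

The supertonic of D# harmonic minor is E#.
E# up to A##: letters E→A make it a fourth; 6 semitones makes it augmented.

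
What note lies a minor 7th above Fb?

Ebb

A seventh above F lands on the letter E.
A minor seventh spans 10 semitones, so Fb moves to pitch class 2. On the letter E that is Ebb.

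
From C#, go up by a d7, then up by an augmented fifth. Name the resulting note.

F#

A diminished seventh up from C# is Bb (letter B, 9 semitones up).
An augmented fifth up from Bb is F# (letter F, 8 semitones up).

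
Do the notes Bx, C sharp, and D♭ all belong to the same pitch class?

Yes

B## is pitch class 1; C# is pitch class 1; Db is pitch class 1.
All spellings map to pitch class 1, so they are enharmonically equivalent.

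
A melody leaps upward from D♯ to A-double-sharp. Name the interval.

augmented fifth

Counting letters D–E–F–G–A gives a fifth.
D#→A## = 8 semitones, 1 wider than the perfect fifth (7), so augmented.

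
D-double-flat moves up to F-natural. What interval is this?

augmented third

Counting letters D–E–F gives a third.
Dbb→F = 5 semitones, 1 wider than the major third (4), so augmented.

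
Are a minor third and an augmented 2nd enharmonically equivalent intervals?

Yes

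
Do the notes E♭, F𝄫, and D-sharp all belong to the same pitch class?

Yes

Eb is pitch class 3; Fbb is pitch class 3; D# is pitch class 3.
All spellings map to pitch class 3, so they are enharmonically equivalent.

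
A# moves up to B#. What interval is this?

major second

Counting letters A–B gives a second.
A#→B# = 2 semitones, exactly the major second.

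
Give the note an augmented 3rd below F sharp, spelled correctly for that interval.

Db

A third below F lands on the letter D.
An augmented third spans 5 semitones, so F# moves to pitch class 1. On the letter D that is Db.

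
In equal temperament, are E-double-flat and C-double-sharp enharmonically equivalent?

Ebb = pitch class 2 and C## = pitch class 2 — the same pitch class, so they are enharmonic equivalents.

Yes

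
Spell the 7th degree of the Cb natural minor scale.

Bbb

Degree 7 takes the letter 6 steps above C, which is B.
In natural minor, degree 7 sits 10 semitones above the tonic. Cb + 10 semitones is pitch class 9, spelled on B as Bbb.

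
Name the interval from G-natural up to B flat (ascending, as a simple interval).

minor third

The letter names run G→B, a span of 2 letter steps, so the interval is some kind of third.
G to Bb is 3 semitones. A major third is 4, so 3 makes it minor.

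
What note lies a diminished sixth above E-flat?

Cbb

A sixth above E lands on the letter C.
A diminished sixth spans 7 semitones, so Eb moves to pitch class 10. On the letter C that is Cbb.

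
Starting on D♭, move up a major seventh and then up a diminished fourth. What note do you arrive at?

A major seventh up from Db is C (letter C, 11 semitones up).
A diminished fourth up from C is Fb (letter F, 4 semitones up).

Fb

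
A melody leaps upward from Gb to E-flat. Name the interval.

major sixth

Counting letters G–A–B–C–D–E gives a sixth.
Gb→Eb = 9 semitones, exactly the major sixth.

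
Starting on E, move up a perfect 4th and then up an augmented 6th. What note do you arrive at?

F##

A perfect fourth up from E is A (letter A, 5 semitones up).
An augmented sixth up from A is F## (letter F, 10 semitones up).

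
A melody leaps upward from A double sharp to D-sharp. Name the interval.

Counting letters A–B–C–D gives a fourth.
A##→D# = 4 semitones, 1 narrower than the perfect fourth (5), so diminished.

diminished fourth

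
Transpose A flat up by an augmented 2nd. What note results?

B

A second above A lands on the letter B.
An augmented second spans 3 semitones, so Ab moves to pitch class 11. On the letter B that is B.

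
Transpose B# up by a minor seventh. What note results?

B up a major seventh is A#, so the target letter is A.
From B#, a minor seventh is 10 semitones up: A#.

A#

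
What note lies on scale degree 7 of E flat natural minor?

The Eb natural minor scale runs Eb F Gb Ab Bb Cb Db.
Degree 7 is Db.

Db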